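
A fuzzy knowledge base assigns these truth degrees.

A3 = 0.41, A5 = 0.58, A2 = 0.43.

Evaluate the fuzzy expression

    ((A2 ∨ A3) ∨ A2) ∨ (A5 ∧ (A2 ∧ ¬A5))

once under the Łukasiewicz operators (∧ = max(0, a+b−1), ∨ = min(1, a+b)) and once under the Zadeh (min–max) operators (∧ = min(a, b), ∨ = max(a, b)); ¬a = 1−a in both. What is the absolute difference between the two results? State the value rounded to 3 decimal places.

0.570

Under Łukasiewicz:
  A2 ∨ A3 = min(1, a+b) on (0.43, 0.41) = 0.84
  (A2 ∨ A3) ∨ A2 = min(1, a+b) on (0.84, 0.43) = 1.00
  ¬A5 = 1 − 0.58 = 0.42
  A2 ∧ ¬A5 = max(0, a+b−1) on (0.43, 0.42) = 0.00
  A5 ∧ (A2 ∧ ¬A5) = max(0, a+b−1) on (0.58, 0.00) = 0.00
  ((A2 ∨ A3) ∨ A2) ∨ (A5 ∧ (A2 ∧ ¬A5)) = min(1, a+b) on (1.00, 0.00) = 1.00
  → value = 1.0000
Under Zadeh (min–max):
  A2 ∨ A3 = max(a, b) on (0.43, 0.41) = 0.43
  (A2 ∨ A3) ∨ A2 = max(a, b) on (0.43, 0.43) = 0.43
  ¬A5 = 1 − 0.58 = 0.42
  A2 ∧ ¬A5 = min(a, b) on (0.43, 0.42) = 0.42
  A5 ∧ (A2 ∧ ¬A5) = min(a, b) on (0.58, 0.42) = 0.42
  ((A2 ∨ A3) ∨ A2) ∨ (A5 ∧ (A2 ∧ ¬A5)) = max(a, b) on (0.43, 0.42) = 0.43
  → value = 0.4300
|1.0000 − 0.4300| = 0.570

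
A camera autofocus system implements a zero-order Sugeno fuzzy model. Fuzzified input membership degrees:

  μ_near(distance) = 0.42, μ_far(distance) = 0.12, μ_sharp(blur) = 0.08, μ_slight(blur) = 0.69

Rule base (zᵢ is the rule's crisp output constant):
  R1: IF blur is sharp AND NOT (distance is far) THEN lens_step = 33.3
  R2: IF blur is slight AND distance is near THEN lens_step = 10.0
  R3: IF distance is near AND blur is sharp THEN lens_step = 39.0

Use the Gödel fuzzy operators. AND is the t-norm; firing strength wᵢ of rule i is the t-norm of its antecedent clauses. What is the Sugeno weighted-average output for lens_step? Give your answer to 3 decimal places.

R1 (z=33.3): sharp=0.08, ¬far=1−0.12=0.88; AND[min(a, b)] → w = 0.08
R2 (z=10.0): slight=0.69, near=0.42; AND[min(a, b)] → w = 0.42
R3 (z=39.0): near=0.42, sharp=0.08; AND[min(a, b)] → w = 0.08
Weighted average = (0.08·33.3 + 0.42·10.0 + 0.08·39.0) / (0.08 + 0.42 + 0.08)
  = 9.9840 / 0.5800 = 17.214

17.214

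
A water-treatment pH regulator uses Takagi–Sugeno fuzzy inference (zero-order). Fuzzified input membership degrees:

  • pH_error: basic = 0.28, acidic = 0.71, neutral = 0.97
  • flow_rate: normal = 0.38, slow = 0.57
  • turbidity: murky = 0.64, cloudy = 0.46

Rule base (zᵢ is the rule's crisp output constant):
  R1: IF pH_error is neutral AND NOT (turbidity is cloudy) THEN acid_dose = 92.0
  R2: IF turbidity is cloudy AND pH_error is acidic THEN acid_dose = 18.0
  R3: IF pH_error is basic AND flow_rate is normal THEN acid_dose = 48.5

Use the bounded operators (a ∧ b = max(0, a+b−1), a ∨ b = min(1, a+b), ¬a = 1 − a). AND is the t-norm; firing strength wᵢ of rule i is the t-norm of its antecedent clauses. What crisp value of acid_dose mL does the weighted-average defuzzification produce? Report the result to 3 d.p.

73.500

R1 (z=92.0): neutral=0.97, ¬cloudy=1−0.46=0.54; AND[max(0, a+b−1)] → w = 0.51
R2 (z=18.0): cloudy=0.46, acidic=0.71; AND[max(0, a+b−1)] → w = 0.17
R3 (z=48.5): basic=0.28, normal=0.38; AND[max(0, a+b−1)] → w = 0.00
Weighted average = (0.51·92.0 + 0.17·18.0 + 0.00·48.5) / (0.51 + 0.17 + 0.00)
  = 49.9800 / 0.6800 = 73.500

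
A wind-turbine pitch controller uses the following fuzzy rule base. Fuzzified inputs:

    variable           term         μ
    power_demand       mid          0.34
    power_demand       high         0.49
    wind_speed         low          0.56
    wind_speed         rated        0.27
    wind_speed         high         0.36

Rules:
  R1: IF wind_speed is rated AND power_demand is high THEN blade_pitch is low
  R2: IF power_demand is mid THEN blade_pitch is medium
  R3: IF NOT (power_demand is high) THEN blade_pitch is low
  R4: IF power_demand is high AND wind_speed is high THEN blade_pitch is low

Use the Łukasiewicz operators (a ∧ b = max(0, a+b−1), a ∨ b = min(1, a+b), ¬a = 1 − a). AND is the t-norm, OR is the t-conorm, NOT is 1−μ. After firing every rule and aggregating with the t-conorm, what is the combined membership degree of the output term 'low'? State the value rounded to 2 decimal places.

R1: rated=0.27, high=0.49; AND[max(0, a+b−1)] → w = 0.00
R2: mid=0.34 → w = 0.34
R3: ¬high=1−0.49=0.51 → w = 0.51
R4: high=0.49, high=0.36; AND[max(0, a+b−1)] → w = 0.00
Rules with consequent 'low': {R1, R3, R4} → strengths 0.00, 0.51, 0.00
Aggregate via t-conorm [min(1, a+b)]: 0.51

0.51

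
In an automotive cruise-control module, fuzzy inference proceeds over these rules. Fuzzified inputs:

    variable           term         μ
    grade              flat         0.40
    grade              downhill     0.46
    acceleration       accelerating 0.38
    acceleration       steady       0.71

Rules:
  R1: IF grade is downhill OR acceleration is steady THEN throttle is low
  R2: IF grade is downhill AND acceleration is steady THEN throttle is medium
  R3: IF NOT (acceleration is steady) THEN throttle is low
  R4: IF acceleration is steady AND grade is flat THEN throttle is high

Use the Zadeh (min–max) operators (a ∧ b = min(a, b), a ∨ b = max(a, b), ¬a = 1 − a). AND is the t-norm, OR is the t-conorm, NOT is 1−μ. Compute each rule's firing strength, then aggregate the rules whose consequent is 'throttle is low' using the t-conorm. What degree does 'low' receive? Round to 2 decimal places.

0.71

R1: downhill=0.46, steady=0.71; OR[max(a, b)] → w = 0.71
R2: downhill=0.46, steady=0.71; AND[min(a, b)] → w = 0.46
R3: ¬steady=1−0.71=0.29 → w = 0.29
R4: steady=0.71, flat=0.40; AND[min(a, b)] → w = 0.40
Rules with consequent 'low': {R1, R3} → strengths 0.71, 0.29
Aggregate via t-conorm [max(a, b)]: 0.71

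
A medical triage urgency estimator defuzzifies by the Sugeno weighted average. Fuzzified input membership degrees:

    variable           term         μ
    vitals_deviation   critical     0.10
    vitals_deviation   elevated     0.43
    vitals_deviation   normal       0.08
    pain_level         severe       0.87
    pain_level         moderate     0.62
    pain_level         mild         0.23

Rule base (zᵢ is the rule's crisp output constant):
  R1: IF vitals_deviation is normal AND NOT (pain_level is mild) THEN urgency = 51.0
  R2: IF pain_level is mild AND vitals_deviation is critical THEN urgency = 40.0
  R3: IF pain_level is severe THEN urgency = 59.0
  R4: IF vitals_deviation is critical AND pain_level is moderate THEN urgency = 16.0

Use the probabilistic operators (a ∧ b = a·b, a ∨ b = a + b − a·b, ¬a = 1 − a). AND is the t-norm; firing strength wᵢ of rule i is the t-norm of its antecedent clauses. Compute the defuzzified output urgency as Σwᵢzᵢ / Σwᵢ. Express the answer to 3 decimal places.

R1 (z=51.0): normal=0.08, ¬mild=1−0.23=0.77; AND[a·b] → w = 0.0616
R2 (z=40.0): mild=0.23, critical=0.10; AND[a·b] → w = 0.0230
R3 (z=59.0): severe=0.87 → w = 0.8700
R4 (z=16.0): critical=0.10, moderate=0.62; AND[a·b] → w = 0.0620
Weighted average = (0.0616·51.0 + 0.0230·40.0 + 0.8700·59.0 + 0.0620·16.0) / (0.0616 + 0.0230 + 0.8700 + 0.0620)
  = 56.3836 / 1.0166 = 55.463

55.463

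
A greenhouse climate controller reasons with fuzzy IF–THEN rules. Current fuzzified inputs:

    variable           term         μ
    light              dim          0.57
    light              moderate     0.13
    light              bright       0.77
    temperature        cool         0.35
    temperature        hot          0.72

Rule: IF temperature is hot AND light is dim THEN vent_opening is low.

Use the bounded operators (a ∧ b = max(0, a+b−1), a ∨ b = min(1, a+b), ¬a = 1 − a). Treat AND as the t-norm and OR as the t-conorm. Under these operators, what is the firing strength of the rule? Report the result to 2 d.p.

firing strength: hot=0.72, dim=0.57; AND[max(0, a+b−1)] → w = 0.29

0.29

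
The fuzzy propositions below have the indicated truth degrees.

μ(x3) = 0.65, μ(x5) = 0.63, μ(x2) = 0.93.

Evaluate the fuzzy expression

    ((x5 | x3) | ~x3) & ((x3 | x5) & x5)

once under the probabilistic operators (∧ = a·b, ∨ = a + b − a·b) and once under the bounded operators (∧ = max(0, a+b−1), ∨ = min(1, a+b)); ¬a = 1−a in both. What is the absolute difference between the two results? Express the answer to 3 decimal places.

Under probabilistic:
  x5 | x3 = a + b − a·b on (0.6300, 0.6500) = 0.8705
  ~x3 = 1 − 0.6500 = 0.3500
  (x5 | x3) | ~x3 = a + b − a·b on (0.8705, 0.3500) = 0.9158
  x3 | x5 = a + b − a·b on (0.6500, 0.6300) = 0.8705
  (x3 | x5) & x5 = a·b on (0.8705, 0.6300) = 0.5484
  ((x5 | x3) | ~x3) & ((x3 | x5) & x5) = a·b on (0.9158, 0.5484) = 0.5023
  → value = 0.5023
Under bounded:
  x5 | x3 = min(1, a+b) on (0.63, 0.65) = 1.00
  ~x3 = 1 − 0.65 = 0.35
  (x5 | x3) | ~x3 = min(1, a+b) on (1.00, 0.35) = 1.00
  x3 | x5 = min(1, a+b) on (0.65, 0.63) = 1.00
  (x3 | x5) & x5 = max(0, a+b−1) on (1.00, 0.63) = 0.63
  ((x5 | x3) | ~x3) & ((x3 | x5) & x5) = max(0, a+b−1) on (1.00, 0.63) = 0.63
  → value = 0.6300
|0.5023 − 0.6300| = 0.128

0.128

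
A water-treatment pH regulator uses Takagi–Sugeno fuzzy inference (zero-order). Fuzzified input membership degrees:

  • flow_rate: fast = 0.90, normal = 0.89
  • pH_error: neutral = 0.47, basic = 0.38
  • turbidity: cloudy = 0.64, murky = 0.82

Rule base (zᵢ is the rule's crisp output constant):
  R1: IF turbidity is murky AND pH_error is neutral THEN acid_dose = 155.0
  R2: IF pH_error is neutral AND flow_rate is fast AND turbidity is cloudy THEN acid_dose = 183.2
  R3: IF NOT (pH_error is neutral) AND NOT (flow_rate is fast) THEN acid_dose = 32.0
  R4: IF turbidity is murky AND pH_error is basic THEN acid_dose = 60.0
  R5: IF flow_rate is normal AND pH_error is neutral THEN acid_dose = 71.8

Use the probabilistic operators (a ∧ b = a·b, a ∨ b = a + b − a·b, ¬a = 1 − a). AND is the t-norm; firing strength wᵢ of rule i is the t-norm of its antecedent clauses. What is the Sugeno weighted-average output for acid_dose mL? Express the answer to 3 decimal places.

R1 (z=155.0): murky=0.82, neutral=0.47; AND[a·b] → w = 0.3854
R2 (z=183.2): neutral=0.47, fast=0.90, cloudy=0.64; AND[a·b] → w = 0.2707
R3 (z=32.0): ¬neutral=1−0.47=0.53, ¬fast=1−0.90=0.10; AND[a·b] → w = 0.0530
R4 (z=60.0): murky=0.82, basic=0.38; AND[a·b] → w = 0.3116
R5 (z=71.8): normal=0.89, neutral=0.47; AND[a·b] → w = 0.4183
Weighted average = (0.3854·155.0 + 0.2707·183.2 + 0.0530·32.0 + 0.3116·60.0 + 0.4183·71.8) / (0.3854 + 0.2707 + 0.0530 + 0.3116 + 0.4183)
  = 159.7588 / 1.4390 = 111.019

111.019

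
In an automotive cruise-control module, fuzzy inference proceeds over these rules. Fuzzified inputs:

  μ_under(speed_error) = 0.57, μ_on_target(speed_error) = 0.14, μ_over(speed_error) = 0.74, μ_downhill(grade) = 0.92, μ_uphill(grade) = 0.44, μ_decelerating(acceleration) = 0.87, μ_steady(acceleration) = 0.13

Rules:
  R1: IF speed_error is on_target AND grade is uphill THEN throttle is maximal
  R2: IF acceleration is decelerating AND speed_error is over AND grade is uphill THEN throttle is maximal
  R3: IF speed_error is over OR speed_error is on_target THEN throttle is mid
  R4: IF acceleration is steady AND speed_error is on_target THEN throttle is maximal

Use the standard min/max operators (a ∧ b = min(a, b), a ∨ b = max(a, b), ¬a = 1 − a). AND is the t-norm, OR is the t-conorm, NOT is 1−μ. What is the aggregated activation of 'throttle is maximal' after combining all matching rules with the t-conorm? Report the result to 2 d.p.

0.44

R1: on_target=0.14, uphill=0.44; AND[min(a, b)] → w = 0.14
R2: decelerating=0.87, over=0.74, uphill=0.44; AND[min(a, b)] → w = 0.44
R3: over=0.74, on_target=0.14; OR[max(a, b)] → w = 0.74
R4: steady=0.13, on_target=0.14; AND[min(a, b)] → w = 0.13
Rules with consequent 'maximal': {R1, R2, R4} → strengths 0.14, 0.44, 0.13
Aggregate via t-conorm [max(a, b)]: 0.44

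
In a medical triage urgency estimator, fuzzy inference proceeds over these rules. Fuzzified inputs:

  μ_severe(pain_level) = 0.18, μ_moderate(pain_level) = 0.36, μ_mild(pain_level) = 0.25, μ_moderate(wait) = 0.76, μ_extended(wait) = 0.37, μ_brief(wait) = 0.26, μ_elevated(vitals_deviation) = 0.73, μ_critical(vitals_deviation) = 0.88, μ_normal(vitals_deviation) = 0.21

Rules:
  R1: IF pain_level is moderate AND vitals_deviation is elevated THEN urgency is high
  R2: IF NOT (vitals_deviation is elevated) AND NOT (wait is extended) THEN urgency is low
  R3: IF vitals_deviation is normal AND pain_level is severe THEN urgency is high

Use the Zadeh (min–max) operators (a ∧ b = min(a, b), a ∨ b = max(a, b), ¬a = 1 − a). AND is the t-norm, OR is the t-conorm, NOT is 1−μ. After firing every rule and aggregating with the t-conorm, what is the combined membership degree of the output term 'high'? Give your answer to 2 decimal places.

0.36

R1: moderate=0.36, elevated=0.73; AND[min(a, b)] → w = 0.36
R2: ¬elevated=1−0.73=0.27, ¬extended=1−0.37=0.63; AND[min(a, b)] → w = 0.27
R3: normal=0.21, severe=0.18; AND[min(a, b)] → w = 0.18
Rules with consequent 'high': {R1, R3} → strengths 0.36, 0.18
Aggregate via t-conorm [max(a, b)]: 0.36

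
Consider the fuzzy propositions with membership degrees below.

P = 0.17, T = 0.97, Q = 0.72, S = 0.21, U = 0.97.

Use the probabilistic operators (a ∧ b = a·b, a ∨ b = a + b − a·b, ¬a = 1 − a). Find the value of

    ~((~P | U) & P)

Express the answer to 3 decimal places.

~P = 1 − 0.1700 = 0.8300
~P | U = a + b − a·b on (0.8300, 0.9700) = 0.9949
(~P | U) & P = a·b on (0.9949, 0.1700) = 0.1691
~((~P | U) & P) = 1 − 0.1691 = 0.8309

0.831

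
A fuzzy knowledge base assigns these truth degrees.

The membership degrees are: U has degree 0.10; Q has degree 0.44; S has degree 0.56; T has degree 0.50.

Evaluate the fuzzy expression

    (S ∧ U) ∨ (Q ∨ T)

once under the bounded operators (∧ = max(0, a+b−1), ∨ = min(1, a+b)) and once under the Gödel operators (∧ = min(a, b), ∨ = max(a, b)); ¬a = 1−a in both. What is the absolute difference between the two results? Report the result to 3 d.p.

0.440

Under bounded:
  S ∧ U = max(0, a+b−1) on (0.56, 0.10) = 0.00
  Q ∨ T = min(1, a+b) on (0.44, 0.50) = 0.94
  (S ∧ U) ∨ (Q ∨ T) = min(1, a+b) on (0.00, 0.94) = 0.94
  → value = 0.9400
Under Gödel:
  S ∧ U = min(a, b) on (0.56, 0.10) = 0.10
  Q ∨ T = max(a, b) on (0.44, 0.50) = 0.50
  (S ∧ U) ∨ (Q ∨ T) = max(a, b) on (0.10, 0.50) = 0.50
  → value = 0.5000
|0.9400 − 0.5000| = 0.440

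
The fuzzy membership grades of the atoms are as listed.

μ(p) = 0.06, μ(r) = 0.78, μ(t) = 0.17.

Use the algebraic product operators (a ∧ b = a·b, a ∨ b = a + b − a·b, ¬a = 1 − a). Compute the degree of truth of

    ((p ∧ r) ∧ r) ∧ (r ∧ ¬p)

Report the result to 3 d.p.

0.027

p ∧ r = a·b on (0.0600, 0.7800) = 0.0468
(p ∧ r) ∧ r = a·b on (0.0468, 0.7800) = 0.0365
¬p = 1 − 0.0600 = 0.9400
r ∧ ¬p = a·b on (0.7800, 0.9400) = 0.7332
((p ∧ r) ∧ r) ∧ (r ∧ ¬p) = a·b on (0.0365, 0.7332) = 0.0268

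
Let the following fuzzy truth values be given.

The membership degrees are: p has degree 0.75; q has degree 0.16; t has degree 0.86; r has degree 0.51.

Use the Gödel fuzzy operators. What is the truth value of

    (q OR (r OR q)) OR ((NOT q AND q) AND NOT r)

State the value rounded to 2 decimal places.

r OR q = max(a, b) on (0.51, 0.16) = 0.51
q OR (r OR q) = max(a, b) on (0.16, 0.51) = 0.51
NOT q = 1 − 0.16 = 0.84
NOT q AND q = min(a, b) on (0.84, 0.16) = 0.16
NOT r = 1 − 0.51 = 0.49
(NOT q AND q) AND NOT r = min(a, b) on (0.16, 0.49) = 0.16
(q OR (r OR q)) OR ((NOT q AND q) AND NOT r) = max(a, b) on (0.51, 0.16) = 0.51

0.51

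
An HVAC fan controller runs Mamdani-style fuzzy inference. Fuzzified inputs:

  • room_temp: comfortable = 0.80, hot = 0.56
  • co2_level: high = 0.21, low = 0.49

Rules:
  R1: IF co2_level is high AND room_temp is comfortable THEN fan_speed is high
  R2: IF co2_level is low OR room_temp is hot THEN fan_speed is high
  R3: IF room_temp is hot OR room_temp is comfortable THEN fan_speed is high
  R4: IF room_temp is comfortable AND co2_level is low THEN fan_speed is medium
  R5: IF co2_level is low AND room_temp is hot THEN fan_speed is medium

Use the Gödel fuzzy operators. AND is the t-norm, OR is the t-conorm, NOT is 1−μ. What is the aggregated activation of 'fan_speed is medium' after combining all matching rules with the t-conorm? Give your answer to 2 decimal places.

0.49

R1: high=0.21, comfortable=0.80; AND[min(a, b)] → w = 0.21
R2: low=0.49, hot=0.56; OR[max(a, b)] → w = 0.56
R3: hot=0.56, comfortable=0.80; OR[max(a, b)] → w = 0.80
R4: comfortable=0.80, low=0.49; AND[min(a, b)] → w = 0.49
R5: low=0.49, hot=0.56; AND[min(a, b)] → w = 0.49
Rules with consequent 'medium': {R4, R5} → strengths 0.49, 0.49
Aggregate via t-conorm [max(a, b)]: 0.49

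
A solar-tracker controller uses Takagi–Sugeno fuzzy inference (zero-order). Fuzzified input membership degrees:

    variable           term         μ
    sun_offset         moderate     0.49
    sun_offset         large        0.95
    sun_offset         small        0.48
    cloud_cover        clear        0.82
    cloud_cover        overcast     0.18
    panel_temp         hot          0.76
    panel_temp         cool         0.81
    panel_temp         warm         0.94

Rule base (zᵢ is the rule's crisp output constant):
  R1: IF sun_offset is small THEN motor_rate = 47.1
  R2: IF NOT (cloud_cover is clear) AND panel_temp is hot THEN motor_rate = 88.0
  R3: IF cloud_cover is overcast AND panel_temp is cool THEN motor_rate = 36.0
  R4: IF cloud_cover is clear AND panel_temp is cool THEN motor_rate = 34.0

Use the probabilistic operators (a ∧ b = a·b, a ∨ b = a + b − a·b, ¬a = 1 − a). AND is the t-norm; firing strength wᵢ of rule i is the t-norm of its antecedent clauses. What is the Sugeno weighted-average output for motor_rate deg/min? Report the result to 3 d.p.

R1 (z=47.1): small=0.48 → w = 0.4800
R2 (z=88.0): ¬clear=1−0.82=0.18, hot=0.76; AND[a·b] → w = 0.1368
R3 (z=36.0): overcast=0.18, cool=0.81; AND[a·b] → w = 0.1458
R4 (z=34.0): clear=0.82, cool=0.81; AND[a·b] → w = 0.6642
Weighted average = (0.4800·47.1 + 0.1368·88.0 + 0.1458·36.0 + 0.6642·34.0) / (0.4800 + 0.1368 + 0.1458 + 0.6642)
  = 62.4780 / 1.4268 = 43.789

43.789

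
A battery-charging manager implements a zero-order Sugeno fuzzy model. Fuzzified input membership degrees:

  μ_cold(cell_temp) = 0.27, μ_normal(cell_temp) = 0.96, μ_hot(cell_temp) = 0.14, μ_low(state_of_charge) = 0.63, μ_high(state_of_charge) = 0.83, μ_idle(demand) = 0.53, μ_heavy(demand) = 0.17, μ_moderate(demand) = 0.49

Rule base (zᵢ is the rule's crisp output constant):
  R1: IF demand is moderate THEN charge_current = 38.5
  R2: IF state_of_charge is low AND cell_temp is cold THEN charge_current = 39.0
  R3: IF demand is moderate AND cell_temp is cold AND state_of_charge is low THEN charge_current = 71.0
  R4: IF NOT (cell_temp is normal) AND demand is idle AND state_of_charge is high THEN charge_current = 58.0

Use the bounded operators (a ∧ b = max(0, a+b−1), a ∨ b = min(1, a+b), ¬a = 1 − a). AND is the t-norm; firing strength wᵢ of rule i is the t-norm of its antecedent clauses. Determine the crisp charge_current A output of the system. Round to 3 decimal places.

38.500

R1 (z=38.5): moderate=0.49 → w = 0.49
R2 (z=39.0): low=0.63, cold=0.27; AND[max(0, a+b−1)] → w = 0.00
R3 (z=71.0): moderate=0.49, cold=0.27, low=0.63; AND[max(0, a+b−1)] → w = 0.00
R4 (z=58.0): ¬normal=1−0.96=0.04, idle=0.53, high=0.83; AND[max(0, a+b−1)] → w = 0.00
Weighted average = (0.49·38.5 + 0.00·39.0 + 0.00·71.0 + 0.00·58.0) / (0.49 + 0.00 + 0.00 + 0.00)
  = 18.8650 / 0.4900 = 38.500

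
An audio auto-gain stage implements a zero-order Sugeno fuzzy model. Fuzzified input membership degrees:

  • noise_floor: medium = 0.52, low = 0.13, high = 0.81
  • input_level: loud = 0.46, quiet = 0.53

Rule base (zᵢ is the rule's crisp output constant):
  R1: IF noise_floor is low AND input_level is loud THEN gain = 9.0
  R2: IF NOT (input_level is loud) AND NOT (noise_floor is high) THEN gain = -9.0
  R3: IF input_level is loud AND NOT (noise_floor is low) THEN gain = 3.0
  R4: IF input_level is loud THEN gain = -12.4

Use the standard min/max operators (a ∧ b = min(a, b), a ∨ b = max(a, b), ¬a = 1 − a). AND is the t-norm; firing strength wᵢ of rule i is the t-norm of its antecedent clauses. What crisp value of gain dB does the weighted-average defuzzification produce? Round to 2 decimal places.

-3.92

R1 (z=9.0): low=0.13, loud=0.46; AND[min(a, b)] → w = 0.13
R2 (z=-9.0): ¬loud=1−0.46=0.54, ¬high=1−0.81=0.19; AND[min(a, b)] → w = 0.19
R3 (z=3.0): loud=0.46, ¬low=1−0.13=0.87; AND[min(a, b)] → w = 0.46
R4 (z=-12.4): loud=0.46 → w = 0.46
Weighted average = (0.13·9.0 + 0.19·-9.0 + 0.46·3.0 + 0.46·-12.4) / (0.13 + 0.19 + 0.46 + 0.46)
  = -4.8640 / 1.2400 = -3.92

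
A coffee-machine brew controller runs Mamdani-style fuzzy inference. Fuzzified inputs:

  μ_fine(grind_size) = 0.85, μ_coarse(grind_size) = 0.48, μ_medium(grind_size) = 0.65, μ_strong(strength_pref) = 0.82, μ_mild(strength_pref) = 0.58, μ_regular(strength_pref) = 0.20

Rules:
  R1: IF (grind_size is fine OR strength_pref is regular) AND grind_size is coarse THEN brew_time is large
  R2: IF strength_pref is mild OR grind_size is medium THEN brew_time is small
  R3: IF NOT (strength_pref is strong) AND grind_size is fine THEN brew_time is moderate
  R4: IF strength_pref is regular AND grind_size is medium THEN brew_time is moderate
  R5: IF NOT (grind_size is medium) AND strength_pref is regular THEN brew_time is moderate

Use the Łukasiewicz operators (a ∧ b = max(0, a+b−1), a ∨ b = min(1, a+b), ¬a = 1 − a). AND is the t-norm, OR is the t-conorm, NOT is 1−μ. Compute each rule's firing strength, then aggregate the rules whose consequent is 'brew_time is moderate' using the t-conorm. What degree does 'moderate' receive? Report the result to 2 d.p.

0.03

R1: (fine=0.85 OR regular=0.20) = 1.00; AND[max(0, a+b−1)] with coarse=0.48 → w = 0.48
R2: mild=0.58, medium=0.65; OR[min(1, a+b)] → w = 1.00
R3: ¬strong=1−0.82=0.18, fine=0.85; AND[max(0, a+b−1)] → w = 0.03
R4: regular=0.20, medium=0.65; AND[max(0, a+b−1)] → w = 0.00
R5: ¬medium=1−0.65=0.35, regular=0.20; AND[max(0, a+b−1)] → w = 0.00
Rules with consequent 'moderate': {R3, R4, R5} → strengths 0.03, 0.00, 0.00
Aggregate via t-conorm [min(1, a+b)]: 0.03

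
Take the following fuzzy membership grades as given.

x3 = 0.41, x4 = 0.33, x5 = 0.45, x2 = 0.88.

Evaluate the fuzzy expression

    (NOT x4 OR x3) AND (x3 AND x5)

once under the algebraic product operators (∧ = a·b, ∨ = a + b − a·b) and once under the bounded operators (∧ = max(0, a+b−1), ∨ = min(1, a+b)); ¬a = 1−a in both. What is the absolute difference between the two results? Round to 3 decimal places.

Under algebraic product:
  NOT x4 = 1 − 0.3300 = 0.6700
  NOT x4 OR x3 = a + b − a·b on (0.6700, 0.4100) = 0.8053
  x3 AND x5 = a·b on (0.4100, 0.4500) = 0.1845
  (NOT x4 OR x3) AND (x3 AND x5) = a·b on (0.8053, 0.1845) = 0.1486
  → value = 0.1486
Under bounded:
  NOT x4 = 1 − 0.33 = 0.67
  NOT x4 OR x3 = min(1, a+b) on (0.67, 0.41) = 1.00
  x3 AND x5 = max(0, a+b−1) on (0.41, 0.45) = 0.00
  (NOT x4 OR x3) AND (x3 AND x5) = max(0, a+b−1) on (1.00, 0.00) = 0.00
  → value = 0.0000
|0.1486 − 0.0000| = 0.149

0.149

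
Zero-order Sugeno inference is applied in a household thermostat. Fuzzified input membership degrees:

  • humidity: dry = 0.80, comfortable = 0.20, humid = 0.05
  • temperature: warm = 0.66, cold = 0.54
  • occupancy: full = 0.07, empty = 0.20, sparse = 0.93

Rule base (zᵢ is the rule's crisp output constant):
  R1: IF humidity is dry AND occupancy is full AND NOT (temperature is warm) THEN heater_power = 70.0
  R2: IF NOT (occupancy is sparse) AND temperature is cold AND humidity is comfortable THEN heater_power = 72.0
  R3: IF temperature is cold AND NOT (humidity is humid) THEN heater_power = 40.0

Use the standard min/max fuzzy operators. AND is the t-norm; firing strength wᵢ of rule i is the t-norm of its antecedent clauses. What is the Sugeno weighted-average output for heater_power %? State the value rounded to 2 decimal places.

R1 (z=70.0): dry=0.80, full=0.07, ¬warm=1−0.66=0.34; AND[min(a, b)] → w = 0.07
R2 (z=72.0): ¬sparse=1−0.93=0.07, cold=0.54, comfortable=0.20; AND[min(a, b)] → w = 0.07
R3 (z=40.0): cold=0.54, ¬humid=1−0.05=0.95; AND[min(a, b)] → w = 0.54
Weighted average = (0.07·70.0 + 0.07·72.0 + 0.54·40.0) / (0.07 + 0.07 + 0.54)
  = 31.5400 / 0.6800 = 46.38

46.38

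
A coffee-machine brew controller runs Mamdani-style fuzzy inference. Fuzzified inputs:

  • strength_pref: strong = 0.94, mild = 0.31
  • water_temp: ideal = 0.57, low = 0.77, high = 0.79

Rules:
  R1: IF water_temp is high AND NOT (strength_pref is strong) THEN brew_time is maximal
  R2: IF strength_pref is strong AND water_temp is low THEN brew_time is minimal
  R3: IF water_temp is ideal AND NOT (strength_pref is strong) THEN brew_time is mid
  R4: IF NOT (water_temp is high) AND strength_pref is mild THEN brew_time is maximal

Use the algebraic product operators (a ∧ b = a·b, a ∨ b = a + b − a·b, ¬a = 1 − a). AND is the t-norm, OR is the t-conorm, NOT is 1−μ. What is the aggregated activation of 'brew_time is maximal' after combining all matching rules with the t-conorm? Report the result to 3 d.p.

R1: high=0.79, ¬strong=1−0.94=0.06; AND[a·b] → w = 0.0474
R2: strong=0.94, low=0.77; AND[a·b] → w = 0.7238
R3: ideal=0.57, ¬strong=1−0.94=0.06; AND[a·b] → w = 0.0342
R4: ¬high=1−0.79=0.21, mild=0.31; AND[a·b] → w = 0.0651
Rules with consequent 'maximal': {R1, R4} → strengths 0.0474, 0.0651
Aggregate via t-conorm [a + b − a·b]: 0.1094

0.109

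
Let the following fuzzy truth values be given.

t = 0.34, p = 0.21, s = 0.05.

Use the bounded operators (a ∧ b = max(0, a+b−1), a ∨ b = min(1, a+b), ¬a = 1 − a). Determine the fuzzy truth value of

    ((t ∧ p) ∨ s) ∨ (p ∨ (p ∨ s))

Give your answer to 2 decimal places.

t ∧ p = max(0, a+b−1) on (0.34, 0.21) = 0.00
(t ∧ p) ∨ s = min(1, a+b) on (0.00, 0.05) = 0.05
p ∨ s = min(1, a+b) on (0.21, 0.05) = 0.26
p ∨ (p ∨ s) = min(1, a+b) on (0.21, 0.26) = 0.47
((t ∧ p) ∨ s) ∨ (p ∨ (p ∨ s)) = min(1, a+b) on (0.05, 0.47) = 0.52

0.52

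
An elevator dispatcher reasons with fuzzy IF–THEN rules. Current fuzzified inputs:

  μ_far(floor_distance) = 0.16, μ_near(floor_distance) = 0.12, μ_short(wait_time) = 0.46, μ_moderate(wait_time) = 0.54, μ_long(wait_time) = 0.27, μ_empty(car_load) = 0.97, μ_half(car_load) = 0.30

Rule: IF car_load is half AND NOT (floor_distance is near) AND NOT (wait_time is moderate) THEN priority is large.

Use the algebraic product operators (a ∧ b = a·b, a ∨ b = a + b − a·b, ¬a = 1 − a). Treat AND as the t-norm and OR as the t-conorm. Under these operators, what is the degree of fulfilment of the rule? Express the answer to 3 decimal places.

firing strength: half=0.30, ¬near=1−0.12=0.88, ¬moderate=1−0.54=0.46; AND[a·b] → w = 0.1214

0.121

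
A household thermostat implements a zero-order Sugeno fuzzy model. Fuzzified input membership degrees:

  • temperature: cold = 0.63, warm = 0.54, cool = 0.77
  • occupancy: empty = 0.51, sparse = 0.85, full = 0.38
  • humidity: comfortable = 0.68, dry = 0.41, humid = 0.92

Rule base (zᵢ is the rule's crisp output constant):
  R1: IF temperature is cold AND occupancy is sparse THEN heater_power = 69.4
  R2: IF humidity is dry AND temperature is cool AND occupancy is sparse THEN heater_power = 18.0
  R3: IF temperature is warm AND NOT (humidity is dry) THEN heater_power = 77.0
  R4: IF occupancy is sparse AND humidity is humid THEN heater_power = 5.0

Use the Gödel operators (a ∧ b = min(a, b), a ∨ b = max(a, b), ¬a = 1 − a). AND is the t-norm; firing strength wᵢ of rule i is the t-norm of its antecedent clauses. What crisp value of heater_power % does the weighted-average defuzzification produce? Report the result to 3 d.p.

R1 (z=69.4): cold=0.63, sparse=0.85; AND[min(a, b)] → w = 0.63
R2 (z=18.0): dry=0.41, cool=0.77, sparse=0.85; AND[min(a, b)] → w = 0.41
R3 (z=77.0): warm=0.54, ¬dry=1−0.41=0.59; AND[min(a, b)] → w = 0.54
R4 (z=5.0): sparse=0.85, humid=0.92; AND[min(a, b)] → w = 0.85
Weighted average = (0.63·69.4 + 0.41·18.0 + 0.54·77.0 + 0.85·5.0) / (0.63 + 0.41 + 0.54 + 0.85)
  = 96.9320 / 2.4300 = 39.890

39.890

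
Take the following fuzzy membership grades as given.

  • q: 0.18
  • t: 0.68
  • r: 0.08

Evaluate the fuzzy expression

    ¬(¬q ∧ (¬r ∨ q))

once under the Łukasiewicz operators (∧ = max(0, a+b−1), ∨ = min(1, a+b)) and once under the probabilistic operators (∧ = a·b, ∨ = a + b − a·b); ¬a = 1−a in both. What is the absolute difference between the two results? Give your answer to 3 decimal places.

Under Łukasiewicz:
  ¬q = 1 − 0.18 = 0.82
  ¬r = 1 − 0.08 = 0.92
  ¬r ∨ q = min(1, a+b) on (0.92, 0.18) = 1.00
  ¬q ∧ (¬r ∨ q) = max(0, a+b−1) on (0.82, 1.00) = 0.82
  ¬(¬q ∧ (¬r ∨ q)) = 1 − 0.82 = 0.18
  → value = 0.1800
Under probabilistic:
  ¬q = 1 − 0.1800 = 0.8200
  ¬r = 1 − 0.0800 = 0.9200
  ¬r ∨ q = a + b − a·b on (0.9200, 0.1800) = 0.9344
  ¬q ∧ (¬r ∨ q) = a·b on (0.8200, 0.9344) = 0.7662
  ¬(¬q ∧ (¬r ∨ q)) = 1 − 0.7662 = 0.2338
  → value = 0.2338
|0.1800 − 0.2338| = 0.054

0.054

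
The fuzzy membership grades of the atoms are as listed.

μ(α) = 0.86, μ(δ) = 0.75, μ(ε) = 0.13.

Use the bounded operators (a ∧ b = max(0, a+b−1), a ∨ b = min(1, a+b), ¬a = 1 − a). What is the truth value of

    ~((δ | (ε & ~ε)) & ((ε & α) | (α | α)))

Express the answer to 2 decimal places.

~ε = 1 − 0.13 = 0.87
ε & ~ε = max(0, a+b−1) on (0.13, 0.87) = 0.00
δ | (ε & ~ε) = min(1, a+b) on (0.75, 0.00) = 0.75
ε & α = max(0, a+b−1) on (0.13, 0.86) = 0.00
α | α = min(1, a+b) on (0.86, 0.86) = 1.00
(ε & α) | (α | α) = min(1, a+b) on (0.00, 1.00) = 1.00
(δ | (ε & ~ε)) & ((ε & α) | (α | α)) = max(0, a+b−1) on (0.75, 1.00) = 0.75
~((δ | (ε & ~ε)) & ((ε & α) | (α | α))) = 1 − 0.75 = 0.25

0.25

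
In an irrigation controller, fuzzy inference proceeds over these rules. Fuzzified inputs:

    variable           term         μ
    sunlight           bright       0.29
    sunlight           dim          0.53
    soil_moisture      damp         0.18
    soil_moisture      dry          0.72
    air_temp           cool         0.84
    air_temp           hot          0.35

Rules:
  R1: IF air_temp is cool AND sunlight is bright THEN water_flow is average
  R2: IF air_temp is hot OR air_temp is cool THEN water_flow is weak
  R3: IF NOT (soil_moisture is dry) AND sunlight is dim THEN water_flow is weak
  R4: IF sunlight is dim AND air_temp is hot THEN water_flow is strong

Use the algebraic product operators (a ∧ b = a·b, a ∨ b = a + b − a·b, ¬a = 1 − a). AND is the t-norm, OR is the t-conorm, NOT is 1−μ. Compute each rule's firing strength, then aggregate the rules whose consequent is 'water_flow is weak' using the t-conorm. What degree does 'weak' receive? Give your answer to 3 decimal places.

R1: cool=0.84, bright=0.29; AND[a·b] → w = 0.2436
R2: hot=0.35, cool=0.84; OR[a + b − a·b] → w = 0.8960
R3: ¬dry=1−0.72=0.28, dim=0.53; AND[a·b] → w = 0.1484
R4: dim=0.53, hot=0.35; AND[a·b] → w = 0.1855
Rules with consequent 'weak': {R2, R3} → strengths 0.8960, 0.1484
Aggregate via t-conorm [a + b − a·b]: 0.9114

0.911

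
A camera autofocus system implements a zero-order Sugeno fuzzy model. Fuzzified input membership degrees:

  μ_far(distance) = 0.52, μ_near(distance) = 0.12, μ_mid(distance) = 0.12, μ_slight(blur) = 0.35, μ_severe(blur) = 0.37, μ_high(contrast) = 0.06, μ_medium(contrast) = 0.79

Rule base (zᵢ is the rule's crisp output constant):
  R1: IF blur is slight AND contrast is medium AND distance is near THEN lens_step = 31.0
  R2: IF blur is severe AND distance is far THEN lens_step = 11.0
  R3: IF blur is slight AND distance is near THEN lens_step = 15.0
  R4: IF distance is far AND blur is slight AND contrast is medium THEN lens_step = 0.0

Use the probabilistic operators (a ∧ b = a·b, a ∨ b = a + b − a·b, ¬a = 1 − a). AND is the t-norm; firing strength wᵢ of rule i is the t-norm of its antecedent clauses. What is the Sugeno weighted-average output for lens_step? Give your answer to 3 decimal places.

9.177

R1 (z=31.0): slight=0.35, medium=0.79, near=0.12; AND[a·b] → w = 0.0332
R2 (z=11.0): severe=0.37, far=0.52; AND[a·b] → w = 0.1924
R3 (z=15.0): slight=0.35, near=0.12; AND[a·b] → w = 0.0420
R4 (z=0.0): far=0.52, slight=0.35, medium=0.79; AND[a·b] → w = 0.1438
Weighted average = (0.0332·31.0 + 0.1924·11.0 + 0.0420·15.0 + 0.1438·0.0) / (0.0332 + 0.1924 + 0.0420 + 0.1438)
  = 3.7750 / 0.4114 = 9.177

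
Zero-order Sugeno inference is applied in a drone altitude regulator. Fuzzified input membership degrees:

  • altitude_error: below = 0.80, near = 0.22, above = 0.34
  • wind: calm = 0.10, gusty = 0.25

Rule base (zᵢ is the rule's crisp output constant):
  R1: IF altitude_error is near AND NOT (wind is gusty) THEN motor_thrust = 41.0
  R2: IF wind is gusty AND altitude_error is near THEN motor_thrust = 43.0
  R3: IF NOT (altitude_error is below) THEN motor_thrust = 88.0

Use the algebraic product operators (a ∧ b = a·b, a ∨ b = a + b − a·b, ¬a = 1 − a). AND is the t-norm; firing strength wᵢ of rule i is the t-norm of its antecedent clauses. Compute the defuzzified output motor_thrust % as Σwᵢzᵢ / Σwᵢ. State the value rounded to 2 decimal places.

63.64

R1 (z=41.0): near=0.22, ¬gusty=1−0.25=0.75; AND[a·b] → w = 0.1650
R2 (z=43.0): gusty=0.25, near=0.22; AND[a·b] → w = 0.0550
R3 (z=88.0): ¬below=1−0.80=0.20 → w = 0.2000
Weighted average = (0.1650·41.0 + 0.0550·43.0 + 0.2000·88.0) / (0.1650 + 0.0550 + 0.2000)
  = 26.7300 / 0.4200 = 63.64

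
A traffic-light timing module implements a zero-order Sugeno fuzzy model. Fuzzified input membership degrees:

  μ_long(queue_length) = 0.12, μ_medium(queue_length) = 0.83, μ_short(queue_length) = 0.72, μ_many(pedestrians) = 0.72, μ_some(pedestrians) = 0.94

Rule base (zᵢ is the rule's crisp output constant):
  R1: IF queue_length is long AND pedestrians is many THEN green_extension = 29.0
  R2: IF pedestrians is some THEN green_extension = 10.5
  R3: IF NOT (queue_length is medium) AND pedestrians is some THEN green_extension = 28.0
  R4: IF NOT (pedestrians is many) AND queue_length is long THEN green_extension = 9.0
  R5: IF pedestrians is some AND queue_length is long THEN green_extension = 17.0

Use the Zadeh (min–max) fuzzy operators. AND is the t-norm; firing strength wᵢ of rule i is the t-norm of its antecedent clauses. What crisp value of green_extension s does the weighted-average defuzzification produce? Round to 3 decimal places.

14.442

R1 (z=29.0): long=0.12, many=0.72; AND[min(a, b)] → w = 0.12
R2 (z=10.5): some=0.94 → w = 0.94
R3 (z=28.0): ¬medium=1−0.83=0.17, some=0.94; AND[min(a, b)] → w = 0.17
R4 (z=9.0): ¬many=1−0.72=0.28, long=0.12; AND[min(a, b)] → w = 0.12
R5 (z=17.0): some=0.94, long=0.12; AND[min(a, b)] → w = 0.12
Weighted average = (0.12·29.0 + 0.94·10.5 + 0.17·28.0 + 0.12·9.0 + 0.12·17.0) / (0.12 + 0.94 + 0.17 + 0.12 + 0.12)
  = 21.2300 / 1.4700 = 14.442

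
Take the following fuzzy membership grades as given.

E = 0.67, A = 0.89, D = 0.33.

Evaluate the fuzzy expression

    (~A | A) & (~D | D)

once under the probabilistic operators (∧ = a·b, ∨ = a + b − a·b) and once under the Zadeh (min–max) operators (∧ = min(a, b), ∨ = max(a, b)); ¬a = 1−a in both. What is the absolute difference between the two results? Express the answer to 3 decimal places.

0.033

Under probabilistic:
  ~A = 1 − 0.8900 = 0.1100
  ~A | A = a + b − a·b on (0.1100, 0.8900) = 0.9021
  ~D = 1 − 0.3300 = 0.6700
  ~D | D = a + b − a·b on (0.6700, 0.3300) = 0.7789
  (~A | A) & (~D | D) = a·b on (0.9021, 0.7789) = 0.7026
  → value = 0.7026
Under Zadeh (min–max):
  ~A = 1 − 0.89 = 0.11
  ~A | A = max(a, b) on (0.11, 0.89) = 0.89
  ~D = 1 − 0.33 = 0.67
  ~D | D = max(a, b) on (0.67, 0.33) = 0.67
  (~A | A) & (~D | D) = min(a, b) on (0.89, 0.67) = 0.67
  → value = 0.6700
|0.7026 − 0.6700| = 0.033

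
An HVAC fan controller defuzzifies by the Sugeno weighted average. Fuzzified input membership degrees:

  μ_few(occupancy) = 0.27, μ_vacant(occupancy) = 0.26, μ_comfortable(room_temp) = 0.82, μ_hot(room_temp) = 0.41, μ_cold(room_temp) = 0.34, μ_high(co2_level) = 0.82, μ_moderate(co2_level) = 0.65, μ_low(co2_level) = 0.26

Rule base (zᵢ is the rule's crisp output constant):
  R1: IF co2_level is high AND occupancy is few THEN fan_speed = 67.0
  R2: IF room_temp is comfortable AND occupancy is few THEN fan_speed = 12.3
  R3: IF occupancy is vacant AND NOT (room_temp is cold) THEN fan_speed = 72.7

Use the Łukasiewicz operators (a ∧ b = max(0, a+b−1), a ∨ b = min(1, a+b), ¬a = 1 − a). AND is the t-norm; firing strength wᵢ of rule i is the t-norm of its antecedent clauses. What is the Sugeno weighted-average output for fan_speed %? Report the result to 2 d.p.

R1 (z=67.0): high=0.82, few=0.27; AND[max(0, a+b−1)] → w = 0.09
R2 (z=12.3): comfortable=0.82, few=0.27; AND[max(0, a+b−1)] → w = 0.09
R3 (z=72.7): vacant=0.26, ¬cold=1−0.34=0.66; AND[max(0, a+b−1)] → w = 0.00
Weighted average = (0.09·67.0 + 0.09·12.3 + 0.00·72.7) / (0.09 + 0.09 + 0.00)
  = 7.1370 / 0.1800 = 39.65

39.65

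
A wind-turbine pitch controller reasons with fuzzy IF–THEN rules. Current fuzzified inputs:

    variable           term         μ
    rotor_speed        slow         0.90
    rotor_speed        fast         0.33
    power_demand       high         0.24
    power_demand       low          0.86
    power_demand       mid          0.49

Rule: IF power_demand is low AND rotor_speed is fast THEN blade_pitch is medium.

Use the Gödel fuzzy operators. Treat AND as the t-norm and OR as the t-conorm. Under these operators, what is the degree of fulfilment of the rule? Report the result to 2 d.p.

firing strength: low=0.86, fast=0.33; AND[min(a, b)] → w = 0.33

0.33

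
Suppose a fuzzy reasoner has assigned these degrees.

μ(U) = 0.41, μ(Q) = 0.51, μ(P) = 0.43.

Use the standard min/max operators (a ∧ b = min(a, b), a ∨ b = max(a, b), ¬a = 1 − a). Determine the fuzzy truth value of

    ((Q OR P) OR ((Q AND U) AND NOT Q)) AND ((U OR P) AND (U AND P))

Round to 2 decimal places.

0.41

Q OR P = max(a, b) on (0.51, 0.43) = 0.51
Q AND U = min(a, b) on (0.51, 0.41) = 0.41
NOT Q = 1 − 0.51 = 0.49
(Q AND U) AND NOT Q = min(a, b) on (0.41, 0.49) = 0.41
(Q OR P) OR ((Q AND U) AND NOT Q) = max(a, b) on (0.51, 0.41) = 0.51
U OR P = max(a, b) on (0.41, 0.43) = 0.43
U AND P = min(a, b) on (0.41, 0.43) = 0.41
(U OR P) AND (U AND P) = min(a, b) on (0.43, 0.41) = 0.41
((Q OR P) OR ((Q AND U) AND NOT Q)) AND ((U OR P) AND (U AND P)) = min(a, b) on (0.51, 0.41) = 0.41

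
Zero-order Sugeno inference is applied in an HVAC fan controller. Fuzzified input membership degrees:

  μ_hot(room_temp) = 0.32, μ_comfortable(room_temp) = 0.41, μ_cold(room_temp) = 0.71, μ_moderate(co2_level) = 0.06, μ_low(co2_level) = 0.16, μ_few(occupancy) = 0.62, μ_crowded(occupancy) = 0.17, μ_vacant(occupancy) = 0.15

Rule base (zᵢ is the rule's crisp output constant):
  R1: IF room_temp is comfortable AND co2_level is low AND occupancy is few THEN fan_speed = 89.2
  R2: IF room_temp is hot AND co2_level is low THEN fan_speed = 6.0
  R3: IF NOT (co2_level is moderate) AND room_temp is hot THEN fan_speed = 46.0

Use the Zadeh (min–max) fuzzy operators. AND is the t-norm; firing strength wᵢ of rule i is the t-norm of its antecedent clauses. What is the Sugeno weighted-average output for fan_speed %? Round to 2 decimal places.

R1 (z=89.2): comfortable=0.41, low=0.16, few=0.62; AND[min(a, b)] → w = 0.16
R2 (z=6.0): hot=0.32, low=0.16; AND[min(a, b)] → w = 0.16
R3 (z=46.0): ¬moderate=1−0.06=0.94, hot=0.32; AND[min(a, b)] → w = 0.32
Weighted average = (0.16·89.2 + 0.16·6.0 + 0.32·46.0) / (0.16 + 0.16 + 0.32)
  = 29.9520 / 0.6400 = 46.80

46.80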